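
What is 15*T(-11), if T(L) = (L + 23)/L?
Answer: -180/11 ≈ -16.364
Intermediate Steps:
T(L) = (23 + L)/L
15*T(-11) = 15*((23 - 11)/(-11)) = 15*(-1/11*12) = 15*(-12/11) = -180/11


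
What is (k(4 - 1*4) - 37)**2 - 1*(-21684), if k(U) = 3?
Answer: 22840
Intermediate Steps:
(k(4 - 1*4) - 37)**2 - 1*(-21684) = (3 - 37)**2 - 1*(-21684) = (-34)**2 + 21684 = 1156 + 21684 = 22840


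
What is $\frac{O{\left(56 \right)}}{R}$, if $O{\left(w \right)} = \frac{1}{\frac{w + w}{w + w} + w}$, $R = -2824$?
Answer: $- \frac{1}{160968} \approx -6.2124 \cdot 10^{-6}$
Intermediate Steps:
$O{\left(w \right)} = \frac{1}{1 + w}$ ($O{\left(w \right)} = \frac{1}{\frac{2 w}{2 w} + w} = \frac{1}{2 w \frac{1}{2 w} + w} = \frac{1}{1 + w}$)
$\frac{O{\left(56 \right)}}{R} = \frac{1}{\left(1 + 56\right) \left(-2824\right)} = \frac{1}{57} \left(- \frac{1}{2824}\right) = - \frac{1}{160968}$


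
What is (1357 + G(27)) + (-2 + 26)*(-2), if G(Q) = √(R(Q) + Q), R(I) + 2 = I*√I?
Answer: 1309 + √(25 + 81*√3) ≈ 1321.9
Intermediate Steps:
R(I) = -2 + I^(3/2) (R(I) = -2 + I*√I = -2 + I^(3/2))
G(Q) = √(-2 + Q + Q^(3/2)) (G(Q) = √((-2 + Q^(3/2)) + Q) = √(-2 + Q + Q^(3/2)))
(1357 + G(27)) + (-2 + 26)*(-2) = (1357 + √(-2 + 27 + 27^(3/2))) + (-2 + 26)*(-2) = (1357 + √(-2 + 27 + 81*√3)) + 24*(-2) = (1357 + √(25 + 81*√3)) - 48 = 1309 + √(25 + 81*√3)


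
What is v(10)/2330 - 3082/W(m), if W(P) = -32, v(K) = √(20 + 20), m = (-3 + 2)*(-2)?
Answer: 1541/16 + √10/1165 ≈ 96.315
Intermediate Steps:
m = 2 (m = -1*(-2) = 2)
v(K) = 2*√10 (v(K) = √40 = 2*√10)
v(10)/2330 - 3082/W(m) = (2*√10)/2330 - 3082/(-32) = (2*√10)*(1/2330) - 3082*(-1/32) = √10/1165 + 1541/16 = 1541/16 + √10/1165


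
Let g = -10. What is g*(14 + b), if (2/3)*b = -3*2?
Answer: -50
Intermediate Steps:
b = -9 (b = 3*(-3*2)/2 = (3/2)*(-6) = -9)
g*(14 + b) = -10*(14 - 9) = -10*5 = -50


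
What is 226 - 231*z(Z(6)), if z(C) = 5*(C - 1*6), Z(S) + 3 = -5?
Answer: 16396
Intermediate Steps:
Z(S) = -8 (Z(S) = -3 - 5 = -8)
z(C) = -30 + 5*C (z(C) = 5*(C - 6) = 5*(-6 + C) = -30 + 5*C)
226 - 231*z(Z(6)) = 226 - 231*(-30 + 5*(-8)) = 226 - 231*(-30 - 40) = 226 - 231*(-70) = 226 + 16170 = 16396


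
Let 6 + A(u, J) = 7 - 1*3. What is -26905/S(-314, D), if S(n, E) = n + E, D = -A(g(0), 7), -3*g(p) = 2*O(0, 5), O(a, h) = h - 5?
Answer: 26905/312 ≈ 86.234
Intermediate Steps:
O(a, h) = -5 + h
g(p) = 0 (g(p) = -2*(-5 + 5)/3 = -2*0/3 = -⅓*0 = 0)
A(u, J) = -2 (A(u, J) = -6 + (7 - 1*3) = -6 + (7 - 3) = -6 + 4 = -2)
D = 2 (D = -1*(-2) = 2)
S(n, E) = E + n
-26905/S(-314, D) = -26905/(2 - 314) = -26905/(-312) = -26905*(-1/312) = 26905/312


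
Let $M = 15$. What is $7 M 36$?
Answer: $3780$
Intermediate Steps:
$7 M 36 = 7 \cdot 15 \cdot 36 = 105 \cdot 36 = 3780$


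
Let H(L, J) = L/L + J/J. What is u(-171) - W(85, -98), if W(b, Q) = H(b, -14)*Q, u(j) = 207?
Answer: 403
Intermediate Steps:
H(L, J) = 2 (H(L, J) = 1 + 1 = 2)
W(b, Q) = 2*Q
u(-171) - W(85, -98) = 207 - 2*(-98) = 207 - 1*(-196) = 207 + 196 = 403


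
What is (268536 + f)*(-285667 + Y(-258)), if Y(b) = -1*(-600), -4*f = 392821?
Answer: -194222703641/4 ≈ -4.8556e+10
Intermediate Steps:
f = -392821/4 (f = -¼*392821 = -392821/4 ≈ -98205.)
Y(b) = 600
(268536 + f)*(-285667 + Y(-258)) = (268536 - 392821/4)*(-285667 + 600) = (681323/4)*(-285067) = -194222703641/4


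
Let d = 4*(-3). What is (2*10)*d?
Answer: -240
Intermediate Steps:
d = -12
(2*10)*d = (2*10)*(-12) = 20*(-12) = -240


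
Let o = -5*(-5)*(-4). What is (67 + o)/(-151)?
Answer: 33/151 ≈ 0.21854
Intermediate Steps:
o = -100 (o = 25*(-4) = -100)
(67 + o)/(-151) = (67 - 100)/(-151) = -33*(-1/151) = 33/151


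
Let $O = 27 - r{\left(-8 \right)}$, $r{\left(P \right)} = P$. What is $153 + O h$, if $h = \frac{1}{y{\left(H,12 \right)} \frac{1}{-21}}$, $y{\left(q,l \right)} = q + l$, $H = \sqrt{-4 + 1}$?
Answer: $93 + 5 i \sqrt{3} \approx 93.0 + 8.6602 i$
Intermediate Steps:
$H = i \sqrt{3}$ ($H = \sqrt{-3} = i \sqrt{3} \approx 1.732 i$)
$y{\left(q,l \right)} = l + q$
$O = 35$ ($O = 27 - -8 = 27 + 8 = 35$)
$h = \frac{1}{- \frac{4}{7} - \frac{i \sqrt{3}}{21}}$ ($h = \frac{1}{\left(12 + i \sqrt{3}\right) \frac{1}{-21}} = \frac{1}{\left(12 + i \sqrt{3}\right) \left(- \frac{1}{21}\right)} = \frac{1}{- \frac{4}{7} - \frac{i \sqrt{3}}{21}} \approx -1.7143 + 0.24744 i$)
$153 + O h = 153 + 35 \left(- \frac{12}{7} + \frac{i \sqrt{3}}{7}\right) = 153 - \left(60 - 5 i \sqrt{3}\right) = 93 + 5 i \sqrt{3}$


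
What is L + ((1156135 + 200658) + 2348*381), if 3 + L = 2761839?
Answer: 5013217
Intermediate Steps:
L = 2761836 (L = -3 + 2761839 = 2761836)
L + ((1156135 + 200658) + 2348*381) = 2761836 + ((1156135 + 200658) + 2348*381) = 2761836 + (1356793 + 894588) = 2761836 + 2251381 = 5013217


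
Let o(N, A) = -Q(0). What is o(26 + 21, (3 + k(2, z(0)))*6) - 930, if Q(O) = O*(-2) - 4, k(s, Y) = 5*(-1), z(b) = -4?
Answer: -926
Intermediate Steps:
k(s, Y) = -5
Q(O) = -4 - 2*O (Q(O) = -2*O - 4 = -4 - 2*O)
o(N, A) = 4 (o(N, A) = -(-4 - 2*0) = -(-4 + 0) = -1*(-4) = 4)
o(26 + 21, (3 + k(2, z(0)))*6) - 930 = 4 - 930 = -926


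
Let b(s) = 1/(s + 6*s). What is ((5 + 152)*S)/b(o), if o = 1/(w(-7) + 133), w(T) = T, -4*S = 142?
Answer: -11147/36 ≈ -309.64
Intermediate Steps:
S = -71/2 (S = -1/4*142 = -71/2 ≈ -35.500)
o = 1/126 (o = 1/(-7 + 133) = 1/126 ≈ 0.0079365)
b(s) = 1/(7*s)
((5 + 152)*S)/b(o) = ((5 + 152)*(-71/2))/((1/(7*(1/126)))) = (157*(-71/2))/(((1/7)*126)) = -11147/2/18 = -11147/2*1/18 = -11147/36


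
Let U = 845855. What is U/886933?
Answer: 845855/886933 ≈ 0.95369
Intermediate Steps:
U/886933 = 845855/886933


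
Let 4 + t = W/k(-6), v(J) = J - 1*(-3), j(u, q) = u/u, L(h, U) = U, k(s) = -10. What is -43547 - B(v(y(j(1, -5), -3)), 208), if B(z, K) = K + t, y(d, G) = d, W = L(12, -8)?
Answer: -218759/5 ≈ -43752.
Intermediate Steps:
j(u, q) = 1
W = -8
v(J) = 3 + J (v(J) = J + 3 = 3 + J)
t = -16/5 (t = -4 - 8/(-10) = -4 - 8*(-⅒) = -4 + ⅘ = -16/5 ≈ -3.2000)
B(z, K) = -16/5 + K (B(z, K) = K - 16/5 = -16/5 + K)
-43547 - B(v(y(j(1, -5), -3)), 208) = -43547 - (-16/5 + 208) = -43547 - 1*1024/5 = -43547 - 1024/5 = -218759/5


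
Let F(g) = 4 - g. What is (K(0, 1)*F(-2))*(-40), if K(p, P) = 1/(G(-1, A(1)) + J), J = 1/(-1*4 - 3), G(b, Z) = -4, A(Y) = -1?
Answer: 1680/29 ≈ 57.931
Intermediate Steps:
J = -⅐ (J = 1/(-4 - 3) = 1/(-7) = -⅐ ≈ -0.14286)
K(p, P) = -7/29 (K(p, P) = 1/(-4 - ⅐) = 1/(-29/7) = -7/29)
(K(0, 1)*F(-2))*(-40) = -7*(4 - 1*(-2))/29*(-40) = -7*(4 + 2)/29*(-40) = -7/29*6*(-40) = -42/29*(-40) = 1680/29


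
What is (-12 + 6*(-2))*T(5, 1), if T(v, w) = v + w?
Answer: -144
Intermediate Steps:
(-12 + 6*(-2))*T(5, 1) = (-12 + 6*(-2))*(5 + 1) = (-12 - 12)*6 = -24*6 = -144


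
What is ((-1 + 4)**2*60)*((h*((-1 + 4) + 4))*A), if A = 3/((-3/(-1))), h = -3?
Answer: -11340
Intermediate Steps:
A = 1 (A = 3/((-3*(-1))) = 3/3 = 3*(1/3) = 1)
((-1 + 4)**2*60)*((h*((-1 + 4) + 4))*A) = ((-1 + 4)**2*60)*(-3*((-1 + 4) + 4)*1) = (3**2*60)*(-3*(3 + 4)*1) = (9*60)*(-3*7*1) = 540*(-21*1) = 540*(-21) = -11340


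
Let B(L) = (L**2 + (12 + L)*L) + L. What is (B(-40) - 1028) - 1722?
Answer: -70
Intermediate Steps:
B(L) = L + L**2 + L*(12 + L) (B(L) = (L**2 + L*(12 + L)) + L = L + L**2 + L*(12 + L))
(B(-40) - 1028) - 1722 = (-40*(13 + 2*(-40)) - 1028) - 1722 = (-40*(13 - 80) - 1028) - 1722 = (-40*(-67) - 1028) - 1722 = (2680 - 1028) - 1722 = 1652 - 1722 = -70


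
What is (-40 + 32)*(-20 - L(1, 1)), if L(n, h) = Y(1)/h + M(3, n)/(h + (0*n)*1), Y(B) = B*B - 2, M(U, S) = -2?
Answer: 136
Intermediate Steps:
Y(B) = -2 + B² (Y(B) = B² - 2 = -2 + B²)
L(n, h) = -3/h (L(n, h) = (-2 + 1²)/h - 2/(h + (0*n)*1) = (-2 + 1)/h - 2/(h + 0*1) = -1/h - 2/(h + 0) = -1/h - 2/h = -3/h)
(-40 + 32)*(-20 - L(1, 1)) = (-40 + 32)*(-20 - (-3)/1) = -8*(-20 - (-3)) = -8*(-20 - 1*(-3)) = -8*(-20 + 3) = -8*(-17) = 136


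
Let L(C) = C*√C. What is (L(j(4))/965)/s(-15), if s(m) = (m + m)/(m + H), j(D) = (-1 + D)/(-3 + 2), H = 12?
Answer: -3*I*√3/9650 ≈ -0.00053846*I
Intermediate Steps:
j(D) = 1 - D (j(D) = (-1 + D)/(-1) = (-1 + D)*(-1) = 1 - D)
L(C) = C^(3/2)
s(m) = 2*m/(12 + m) (s(m) = (m + m)/(m + 12) = (2*m)/(12 + m) = 2*m/(12 + m))
(L(j(4))/965)/s(-15) = ((1 - 1*4)^(3/2)/965)/((2*(-15)/(12 - 15))) = ((1 - 4)^(3/2)*(1/965))/((2*(-15)/(-3))) = ((-3)^(3/2)*(1/965))/((2*(-15)*(-⅓))) = (-3*I*√3*(1/965))/10 = -3*I*√3/965*(⅒) = -3*I*√3/9650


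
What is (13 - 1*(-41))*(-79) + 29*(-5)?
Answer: -4411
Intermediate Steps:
(13 - 1*(-41))*(-79) + 29*(-5) = (13 + 41)*(-79) - 145 = 54*(-79) - 145 = -4266 - 145 = -4411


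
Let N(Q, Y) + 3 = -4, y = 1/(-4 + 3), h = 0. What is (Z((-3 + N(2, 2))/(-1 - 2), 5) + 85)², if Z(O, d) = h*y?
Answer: 7225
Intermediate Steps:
y = -1 (y = 1/(-1) = -1)
N(Q, Y) = -7 (N(Q, Y) = -3 - 4 = -7)
Z(O, d) = 0 (Z(O, d) = 0*(-1) = 0)
(Z((-3 + N(2, 2))/(-1 - 2), 5) + 85)² = (0 + 85)² = 85² = 7225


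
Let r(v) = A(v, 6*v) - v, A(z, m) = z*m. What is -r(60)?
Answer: -21540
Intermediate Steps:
A(z, m) = m*z
r(v) = -v + 6*v² (r(v) = (6*v)*v - v = 6*v² - v = -v + 6*v²)
-r(60) = -60*(-1 + 6*60) = -60*(-1 + 360) = -60*359 = -1*21540 = -21540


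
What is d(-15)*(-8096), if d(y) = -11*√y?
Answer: 89056*I*√15 ≈ 3.4491e+5*I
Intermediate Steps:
d(-15)*(-8096) = -11*I*√15*(-8096) = 89056*I*√15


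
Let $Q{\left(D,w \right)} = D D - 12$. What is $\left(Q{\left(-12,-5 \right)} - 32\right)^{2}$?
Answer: $10000$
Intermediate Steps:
$Q{\left(D,w \right)} = -12 + D^{2}$ ($Q{\left(D,w \right)} = D^{2} - 12 = -12 + D^{2}$)
$\left(Q{\left(-12,-5 \right)} - 32\right)^{2} = \left(\left(-12 + \left(-12\right)^{2}\right) - 32\right)^{2} = \left(\left(-12 + 144\right) - 32\right)^{2} = \left(132 - 32\right)^{2} = 100^{2} = 10000$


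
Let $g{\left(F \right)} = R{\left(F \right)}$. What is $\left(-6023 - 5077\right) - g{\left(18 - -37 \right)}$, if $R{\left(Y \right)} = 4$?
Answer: $-11104$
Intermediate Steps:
$g{\left(F \right)} = 4$
$\left(-6023 - 5077\right) - g{\left(18 - -37 \right)} = \left(-6023 - 5077\right) - 4 = -11100 - 4 = -11104$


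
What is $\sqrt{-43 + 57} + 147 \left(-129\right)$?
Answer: $-18963 + \sqrt{14} \approx -18959.0$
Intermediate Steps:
$\sqrt{-43 + 57} + 147 \left(-129\right) = \sqrt{14} - 18963 = -18963 + \sqrt{14}$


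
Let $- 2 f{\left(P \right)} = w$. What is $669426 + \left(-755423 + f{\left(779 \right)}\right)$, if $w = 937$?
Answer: $- \frac{172931}{2} \approx -86466.0$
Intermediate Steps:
$f{\left(P \right)} = - \frac{937}{2}$ ($f{\left(P \right)} = \left(- \frac{1}{2}\right) 937 = - \frac{937}{2}$)
$669426 + \left(-755423 + f{\left(779 \right)}\right) = 669426 - \frac{1511783}{2} = - \frac{172931}{2}$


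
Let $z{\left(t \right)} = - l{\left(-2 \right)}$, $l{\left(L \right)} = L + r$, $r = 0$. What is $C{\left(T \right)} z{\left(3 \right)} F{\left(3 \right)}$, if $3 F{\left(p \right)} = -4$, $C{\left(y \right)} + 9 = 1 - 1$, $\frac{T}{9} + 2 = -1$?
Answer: $24$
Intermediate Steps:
$T = -27$ ($T = -18 + 9 \left(-1\right) = -18 - 9 = -27$)
$C{\left(y \right)} = -9$ ($C{\left(y \right)} = -9 + \left(1 - 1\right) = -9 + 0 = -9$)
$F{\left(p \right)} = - \frac{4}{3}$ ($F{\left(p \right)} = \frac{1}{3} \left(-4\right) = - \frac{4}{3}$)
$l{\left(L \right)} = L$ ($l{\left(L \right)} = L + 0 = L$)
$z{\left(t \right)} = 2$ ($z{\left(t \right)} = \left(-1\right) \left(-2\right) = 2$)
$C{\left(T \right)} z{\left(3 \right)} F{\left(3 \right)} = \left(-9\right) 2 \left(- \frac{4}{3}\right) = \left(-18\right) \left(- \frac{4}{3}\right) = 24$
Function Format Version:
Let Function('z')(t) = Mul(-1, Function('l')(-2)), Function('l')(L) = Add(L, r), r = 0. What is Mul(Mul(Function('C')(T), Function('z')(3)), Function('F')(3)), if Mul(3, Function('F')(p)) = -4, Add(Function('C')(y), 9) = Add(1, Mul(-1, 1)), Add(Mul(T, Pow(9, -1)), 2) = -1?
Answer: 24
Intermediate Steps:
T = -27 (T = Add(-18, Mul(9, -1)) = Add(-18, -9) = -27)
Function('C')(y) = -9 (Function('C')(y) = Add(-9, Add(1, Mul(-1, 1))) = Add(-9, Add(1, -1)) = Add(-9, 0) = -9)
Function('F')(p) = Rational(-4, 3) (Function('F')(p) = Mul(Rational(1, 3), -4) = Rational(-4, 3))
Function('l')(L) = L (Function('l')(L) = Add(L, 0) = L)
Function('z')(t) = 2 (Function('z')(t) = Mul(-1, -2) = 2)
Mul(Mul(Function('C')(T), Function('z')(3)), Function('F')(3)) = Mul(Mul(-9, 2), Rational(-4, 3)) = Mul(-18, Rational(-4, 3)) = 24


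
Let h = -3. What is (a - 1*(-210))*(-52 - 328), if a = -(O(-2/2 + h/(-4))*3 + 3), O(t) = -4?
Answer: -83220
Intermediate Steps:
a = 9 (a = -(-4*3 + 3) = -(-12 + 3) = -1*(-9) = 9)
(a - 1*(-210))*(-52 - 328) = (9 - 1*(-210))*(-52 - 328) = (9 + 210)*(-380) = 219*(-380) = -83220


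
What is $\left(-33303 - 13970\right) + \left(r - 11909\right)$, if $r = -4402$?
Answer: $-63584$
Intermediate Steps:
$\left(-33303 - 13970\right) + \left(r - 11909\right) = \left(-33303 - 13970\right) - 16311 = -47273 - 16311 = -63584$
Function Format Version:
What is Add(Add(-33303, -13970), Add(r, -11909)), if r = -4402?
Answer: -63584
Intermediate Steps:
Add(Add(-33303, -13970), Add(r, -11909)) = Add(Add(-33303, -13970), Add(-4402, -11909)) = Add(-47273, -16311) = -63584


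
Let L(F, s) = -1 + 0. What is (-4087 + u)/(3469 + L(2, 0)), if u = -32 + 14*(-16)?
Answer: -4343/3468 ≈ -1.2523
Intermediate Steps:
L(F, s) = -1
u = -256 (u = -32 - 224 = -256)
(-4087 + u)/(3469 + L(2, 0)) = (-4087 - 256)/(3469 - 1) = -4343/3468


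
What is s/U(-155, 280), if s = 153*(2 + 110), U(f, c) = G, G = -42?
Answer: -408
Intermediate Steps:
U(f, c) = -42
s = 17136 (s = 153*112 = 17136)
s/U(-155, 280) = 17136/(-42) = 17136*(-1/42) = -408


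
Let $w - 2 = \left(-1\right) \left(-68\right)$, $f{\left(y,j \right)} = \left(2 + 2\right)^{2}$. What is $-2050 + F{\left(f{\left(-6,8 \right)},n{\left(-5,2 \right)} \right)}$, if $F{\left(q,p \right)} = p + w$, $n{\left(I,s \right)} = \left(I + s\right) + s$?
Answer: $-1981$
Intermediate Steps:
$f{\left(y,j \right)} = 16$ ($f{\left(y,j \right)} = 4^{2} = 16$)
$w = 70$ ($w = 2 - -68 = 2 + 68 = 70$)
$n{\left(I,s \right)} = I + 2 s$
$F{\left(q,p \right)} = 70 + p$ ($F{\left(q,p \right)} = p + 70 = 70 + p$)
$-2050 + F{\left(f{\left(-6,8 \right)},n{\left(-5,2 \right)} \right)} = -2050 + \left(70 + \left(-5 + 2 \cdot 2\right)\right) = -2050 + \left(70 + \left(-5 + 4\right)\right) = -2050 + \left(70 - 1\right) = -2050 + 69 = -1981$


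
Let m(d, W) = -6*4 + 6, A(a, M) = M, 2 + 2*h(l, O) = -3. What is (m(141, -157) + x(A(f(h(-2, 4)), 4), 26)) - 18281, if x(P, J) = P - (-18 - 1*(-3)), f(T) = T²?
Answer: -18280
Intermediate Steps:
h(l, O) = -5/2 (h(l, O) = -1 + (½)*(-3) = -1 - 3/2 = -5/2)
m(d, W) = -18 (m(d, W) = -24 + 6 = -18)
x(P, J) = 15 + P (x(P, J) = P - (-18 + 3) = P - 1*(-15) = P + 15 = 15 + P)
(m(141, -157) + x(A(f(h(-2, 4)), 4), 26)) - 18281 = (-18 + (15 + 4)) - 18281 = (-18 + 19) - 18281 = 1 - 18281 = -18280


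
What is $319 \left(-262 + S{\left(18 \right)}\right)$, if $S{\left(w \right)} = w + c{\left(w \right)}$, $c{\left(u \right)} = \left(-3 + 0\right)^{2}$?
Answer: $-74965$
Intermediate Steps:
$c{\left(u \right)} = 9$ ($c{\left(u \right)} = \left(-3\right)^{2} = 9$)
$S{\left(w \right)} = 9 + w$ ($S{\left(w \right)} = w + 9 = 9 + w$)
$319 \left(-262 + S{\left(18 \right)}\right) = 319 \left(-262 + \left(9 + 18\right)\right) = 319 \left(-262 + 27\right) = 319 \left(-235\right) = -74965$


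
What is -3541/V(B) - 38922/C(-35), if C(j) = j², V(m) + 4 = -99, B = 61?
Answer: 328759/126175 ≈ 2.6056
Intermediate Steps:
V(m) = -103 (V(m) = -4 - 99 = -103)
-3541/V(B) - 38922/C(-35) = -3541/(-103) - 38922/((-35)²) = -3541*(-1/103) - 38922/1225 = 3541/103 - 38922*1/1225 = 3541/103 - 38922/1225 = 328759/126175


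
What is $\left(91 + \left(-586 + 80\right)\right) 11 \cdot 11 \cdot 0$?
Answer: $0$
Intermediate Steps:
$\left(91 + \left(-586 + 80\right)\right) 11 \cdot 11 \cdot 0 = \left(91 - 506\right) 121 \cdot 0 = \left(-415\right) 0 = 0$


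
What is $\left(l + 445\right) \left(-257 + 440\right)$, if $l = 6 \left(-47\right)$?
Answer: $29829$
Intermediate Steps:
$l = -282$
$\left(l + 445\right) \left(-257 + 440\right) = \left(-282 + 445\right) \left(-257 + 440\right) = 163 \cdot 183 = 29829$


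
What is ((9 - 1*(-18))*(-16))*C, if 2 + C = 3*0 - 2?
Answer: 1728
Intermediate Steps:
C = -4 (C = -2 + (3*0 - 2) = -2 + (0 - 2) = -2 - 2 = -4)
((9 - 1*(-18))*(-16))*C = ((9 - 1*(-18))*(-16))*(-4) = ((9 + 18)*(-16))*(-4) = (27*(-16))*(-4) = -432*(-4) = 1728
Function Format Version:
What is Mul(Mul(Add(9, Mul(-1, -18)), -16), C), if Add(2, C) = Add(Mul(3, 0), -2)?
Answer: 1728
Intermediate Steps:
C = -4 (C = Add(-2, Add(Mul(3, 0), -2)) = Add(-2, Add(0, -2)) = Add(-2, -2) = -4)
Mul(Mul(Add(9, Mul(-1, -18)), -16), C) = Mul(Mul(Add(9, Mul(-1, -18)), -16), -4) = Mul(Mul(Add(9, 18), -16), -4) = Mul(Mul(27, -16), -4) = Mul(-432, -4) = 1728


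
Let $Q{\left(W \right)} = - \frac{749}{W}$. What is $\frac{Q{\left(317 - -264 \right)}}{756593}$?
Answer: $- \frac{107}{62797219} \approx -1.7039 \cdot 10^{-6}$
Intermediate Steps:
$\frac{Q{\left(317 - -264 \right)}}{756593} = \frac{\left(-749\right) \frac{1}{317 - -264}}{756593} = - \frac{749}{317 + 264} \cdot \frac{1}{756593} = - \frac{749}{581} \cdot \frac{1}{756593} = \left(-749\right) \frac{1}{581} \cdot \frac{1}{756593} = \left(- \frac{107}{83}\right) \frac{1}{756593} = - \frac{107}{62797219}$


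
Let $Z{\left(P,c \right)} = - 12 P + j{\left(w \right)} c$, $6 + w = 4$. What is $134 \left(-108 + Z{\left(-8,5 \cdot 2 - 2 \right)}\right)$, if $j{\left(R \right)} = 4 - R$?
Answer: $4824$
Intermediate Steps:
$w = -2$ ($w = -6 + 4 = -2$)
$Z{\left(P,c \right)} = - 12 P + 6 c$ ($Z{\left(P,c \right)} = - 12 P + \left(4 - -2\right) c = - 12 P + \left(4 + 2\right) c = - 12 P + 6 c$)
$134 \left(-108 + Z{\left(-8,5 \cdot 2 - 2 \right)}\right) = 134 \left(-108 + \left(\left(-12\right) \left(-8\right) + 6 \left(5 \cdot 2 - 2\right)\right)\right) = 134 \left(-108 + \left(96 + 6 \left(10 - 2\right)\right)\right) = 134 \left(-108 + \left(96 + 6 \cdot 8\right)\right) = 134 \left(-108 + \left(96 + 48\right)\right) = 134 \left(-108 + 144\right) = 134 \cdot 36 = 4824$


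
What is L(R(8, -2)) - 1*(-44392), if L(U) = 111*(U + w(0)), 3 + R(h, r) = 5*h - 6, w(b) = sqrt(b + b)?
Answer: 47833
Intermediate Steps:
w(b) = sqrt(2)*sqrt(b) (w(b) = sqrt(2*b) = sqrt(2)*sqrt(b))
R(h, r) = -9 + 5*h (R(h, r) = -3 + (5*h - 6) = -3 + (-6 + 5*h) = -9 + 5*h)
L(U) = 111*U (L(U) = 111*(U + sqrt(2)*sqrt(0)) = 111*(U + sqrt(2)*0) = 111*(U + 0) = 111*U)
L(R(8, -2)) - 1*(-44392) = 111*(-9 + 5*8) - 1*(-44392) = 111*(-9 + 40) + 44392 = 111*31 + 44392 = 3441 + 44392 = 47833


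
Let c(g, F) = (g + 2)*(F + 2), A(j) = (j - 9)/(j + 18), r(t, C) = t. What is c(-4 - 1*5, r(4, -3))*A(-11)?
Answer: 120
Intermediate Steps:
A(j) = (-9 + j)/(18 + j)
c(g, F) = (2 + F)*(2 + g) (c(g, F) = (2 + g)*(2 + F) = (2 + F)*(2 + g))
c(-4 - 1*5, r(4, -3))*A(-11) = (4 + 2*4 + 2*(-4 - 1*5) + 4*(-4 - 1*5))*((-9 - 11)/(18 - 11)) = (4 + 8 + 2*(-4 - 5) + 4*(-4 - 5))*(-20/7) = (4 + 8 + 2*(-9) + 4*(-9))*((⅐)*(-20)) = (4 + 8 - 18 - 36)*(-20/7) = -42*(-20/7) = 120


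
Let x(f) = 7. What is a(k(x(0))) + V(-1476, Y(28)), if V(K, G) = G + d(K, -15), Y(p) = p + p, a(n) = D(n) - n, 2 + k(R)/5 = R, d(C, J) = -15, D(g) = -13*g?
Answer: -309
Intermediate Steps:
k(R) = -10 + 5*R
a(n) = -14*n (a(n) = -13*n - n = -14*n)
Y(p) = 2*p
V(K, G) = -15 + G (V(K, G) = G - 15 = -15 + G)
a(k(x(0))) + V(-1476, Y(28)) = -14*(-10 + 5*7) + (-15 + 2*28) = -14*(-10 + 35) + (-15 + 56) = -14*25 + 41 = -350 + 41 = -309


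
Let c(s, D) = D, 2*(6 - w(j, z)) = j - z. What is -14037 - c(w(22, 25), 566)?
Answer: -14603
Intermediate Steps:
w(j, z) = 6 + z/2 - j/2 (w(j, z) = 6 - (j - z)/2 = 6 + (z/2 - j/2) = 6 + z/2 - j/2)
-14037 - c(w(22, 25), 566) = -14037 - 1*566 = -14037 - 566 = -14603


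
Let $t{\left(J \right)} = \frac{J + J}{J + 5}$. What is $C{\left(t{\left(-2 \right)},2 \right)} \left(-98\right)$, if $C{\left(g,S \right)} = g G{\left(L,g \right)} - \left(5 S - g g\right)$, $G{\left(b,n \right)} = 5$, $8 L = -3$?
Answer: $\frac{13132}{9} \approx 1459.1$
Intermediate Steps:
$L = - \frac{3}{8}$ ($L = \frac{1}{8} \left(-3\right) = - \frac{3}{8} \approx -0.375$)
$t{\left(J \right)} = \frac{2 J}{5 + J}$
$C{\left(g,S \right)} = g^{2} - 5 S + 5 g$ ($C{\left(g,S \right)} = g 5 - \left(5 S - g g\right) = 5 g - \left(- g^{2} + 5 S\right) = g^{2} - 5 S + 5 g$)
$C{\left(t{\left(-2 \right)},2 \right)} \left(-98\right) = \left(\left(2 \left(-2\right) \frac{1}{5 - 2}\right)^{2} - 10 + 5 \cdot 2 \left(-2\right) \frac{1}{5 - 2}\right) \left(-98\right) = \left(\left(2 \left(-2\right) \frac{1}{3}\right)^{2} - 10 + 5 \cdot 2 \left(-2\right) \frac{1}{3}\right) \left(-98\right) = \left(\left(- \frac{4}{3}\right)^{2} - 10 + 5 \left(- \frac{4}{3}\right)\right) \left(-98\right) = \left(\frac{16}{9} - 10 - \frac{20}{3}\right) \left(-98\right) = \left(- \frac{134}{9}\right) \left(-98\right) = \frac{13132}{9}$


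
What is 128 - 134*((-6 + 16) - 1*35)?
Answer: 3478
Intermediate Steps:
128 - 134*((-6 + 16) - 1*35) = 128 - 134*(10 - 35) = 128 - 134*(-25) = 128 + 3350 = 3478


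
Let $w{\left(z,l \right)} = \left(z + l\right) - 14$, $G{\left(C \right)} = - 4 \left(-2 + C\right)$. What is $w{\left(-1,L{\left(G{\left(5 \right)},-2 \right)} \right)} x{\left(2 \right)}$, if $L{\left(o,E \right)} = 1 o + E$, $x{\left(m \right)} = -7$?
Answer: $203$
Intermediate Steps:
$G{\left(C \right)} = 8 - 4 C$
$L{\left(o,E \right)} = E + o$ ($L{\left(o,E \right)} = o + E = E + o$)
$w{\left(z,l \right)} = -14 + l + z$ ($w{\left(z,l \right)} = \left(l + z\right) - 14 = -14 + l + z$)
$w{\left(-1,L{\left(G{\left(5 \right)},-2 \right)} \right)} x{\left(2 \right)} = \left(-14 + \left(-2 + \left(8 - 20\right)\right) - 1\right) \left(-7\right) = \left(-14 - 14 - 1\right) \left(-7\right) = \left(-29\right) \left(-7\right) = 203$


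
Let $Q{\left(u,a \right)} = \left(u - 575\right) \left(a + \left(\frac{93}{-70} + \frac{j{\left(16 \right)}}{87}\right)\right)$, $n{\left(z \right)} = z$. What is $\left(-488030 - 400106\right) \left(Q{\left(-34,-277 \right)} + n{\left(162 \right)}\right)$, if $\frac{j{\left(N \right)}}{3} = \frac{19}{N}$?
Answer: $- \frac{1506626472261}{10} \approx -1.5066 \cdot 10^{11}$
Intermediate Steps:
$j{\left(N \right)} = \frac{57}{N}$ ($j{\left(N \right)} = 3 \frac{19}{N} = \frac{57}{N}$)
$Q{\left(u,a \right)} = \left(-575 + u\right) \left(- \frac{20911}{16240} + a\right)$ ($Q{\left(u,a \right)} = \left(u - 575\right) \left(a + \left(\frac{93}{-70} + \frac{57 \cdot \frac{1}{16}}{87}\right)\right) = \left(-575 + u\right) \left(a + \left(93 \left(- \frac{1}{70}\right) + 57 \cdot \frac{1}{16} \cdot \frac{1}{87}\right)\right) = \left(-575 + u\right) \left(a + \left(- \frac{93}{70} + \frac{57}{16} \cdot \frac{1}{87}\right)\right) = \left(-575 + u\right) \left(a + \left(- \frac{93}{70} + \frac{19}{464}\right)\right) = \left(-575 + u\right) \left(a - \frac{20911}{16240}\right) = \left(-575 + u\right) \left(- \frac{20911}{16240} + a\right)$)
$\left(-488030 - 400106\right) \left(Q{\left(-34,-277 \right)} + n{\left(162 \right)}\right) = \left(-488030 - 400106\right) \left(\left(\frac{2404765}{3248} - -159275 - - \frac{355487}{8120} - -9418\right) + 162\right) = - 888136 \left(\left(\frac{2404765}{3248} + 159275 + \frac{355487}{8120} + 9418\right) + 162\right) = - 888136 \left(\frac{13558173}{80} + 162\right) = \left(-888136\right) \frac{13571133}{80} = - \frac{1506626472261}{10}$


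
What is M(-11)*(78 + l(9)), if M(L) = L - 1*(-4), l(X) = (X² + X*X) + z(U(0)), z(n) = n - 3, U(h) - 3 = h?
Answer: -1680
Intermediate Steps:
U(h) = 3 + h
z(n) = -3 + n
l(X) = 2*X² (l(X) = (X² + X*X) + (-3 + (3 + 0)) = (X² + X²) + (-3 + 3) = 2*X² + 0 = 2*X²)
M(L) = 4 + L (M(L) = L + 4 = 4 + L)
M(-11)*(78 + l(9)) = (4 - 11)*(78 + 2*9²) = -7*(78 + 2*81) = -7*(78 + 162) = -7*240 = -1680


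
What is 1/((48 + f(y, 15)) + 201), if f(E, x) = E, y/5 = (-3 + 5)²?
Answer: 1/269 ≈ 0.0037175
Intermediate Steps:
y = 20 (y = 5*(-3 + 5)² = 5*2² = 5*4 = 20)
1/((48 + f(y, 15)) + 201) = 1/((48 + 20) + 201) = 1/(68 + 201) = 1/269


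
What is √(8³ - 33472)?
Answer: 8*I*√515 ≈ 181.55*I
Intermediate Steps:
√(8³ - 33472) = √(512 - 33472) = √(-32960) = 8*I*√515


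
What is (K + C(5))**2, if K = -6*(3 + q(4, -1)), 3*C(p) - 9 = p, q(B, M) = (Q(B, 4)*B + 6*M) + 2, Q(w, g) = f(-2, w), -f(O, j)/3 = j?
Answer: 802816/9 ≈ 89202.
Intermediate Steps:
f(O, j) = -3*j
Q(w, g) = -3*w
q(B, M) = 2 - 3*B**2 + 6*M (q(B, M) = ((-3*B)*B + 6*M) + 2 = (-3*B**2 + 6*M) + 2 = 2 - 3*B**2 + 6*M)
C(p) = 3 + p/3
K = 294 (K = -6*(3 + (2 - 3*4**2 + 6*(-1))) = -6*(3 + (2 - 3*16 - 6)) = -6*(3 + (2 - 48 - 6)) = -6*(3 - 52) = -6*(-49) = 294)
(K + C(5))**2 = (294 + (3 + (1/3)*5))**2 = (294 + (3 + 5/3))**2 = (294 + 14/3)**2 = (896/3)**2 = 802816/9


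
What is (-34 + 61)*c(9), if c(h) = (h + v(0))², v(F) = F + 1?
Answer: 2700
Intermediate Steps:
v(F) = 1 + F
c(h) = (1 + h)² (c(h) = (h + (1 + 0))² = (h + 1)² = (1 + h)²)
(-34 + 61)*c(9) = (-34 + 61)*(1 + 9)² = 27*10² = 27*100 = 2700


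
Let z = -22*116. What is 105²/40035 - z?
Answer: 6812023/2669 ≈ 2552.3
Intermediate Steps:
z = -2552
105²/40035 - z = 105²/40035 - 1*(-2552) = 11025*(1/40035) + 2552 = 735/2669 + 2552 = 6812023/2669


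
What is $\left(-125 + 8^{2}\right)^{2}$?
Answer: $3721$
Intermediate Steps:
$\left(-125 + 8^{2}\right)^{2} = \left(-125 + 64\right)^{2} = \left(-61\right)^{2} = 3721$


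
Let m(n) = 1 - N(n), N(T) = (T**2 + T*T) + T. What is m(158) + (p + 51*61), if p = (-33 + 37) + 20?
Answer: -46950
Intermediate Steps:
N(T) = T + 2*T**2 (N(T) = (T**2 + T**2) + T = 2*T**2 + T = T + 2*T**2)
p = 24 (p = 4 + 20 = 24)
m(n) = 1 - n*(1 + 2*n)
m(158) + (p + 51*61) = (1 - 1*158*(1 + 2*158)) + (24 + 51*61) = (1 - 1*158*(1 + 316)) + (24 + 3111) = (1 - 1*158*317) + 3135 = (1 - 50086) + 3135 = -50085 + 3135 = -46950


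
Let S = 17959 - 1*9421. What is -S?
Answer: -8538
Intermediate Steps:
S = 8538 (S = 17959 - 9421 = 8538)
-S = -1*8538 = -8538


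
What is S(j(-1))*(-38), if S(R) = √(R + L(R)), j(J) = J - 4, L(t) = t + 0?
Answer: -38*I*√10 ≈ -120.17*I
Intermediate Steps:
L(t) = t
j(J) = -4 + J
S(R) = √2*√R (S(R) = √(R + R) = √(2*R) = √2*√R)
S(j(-1))*(-38) = (√2*√(-4 - 1))*(-38) = (√2*√(-5))*(-38) = (√2*(I*√5))*(-38) = (I*√10)*(-38) = -38*I*√10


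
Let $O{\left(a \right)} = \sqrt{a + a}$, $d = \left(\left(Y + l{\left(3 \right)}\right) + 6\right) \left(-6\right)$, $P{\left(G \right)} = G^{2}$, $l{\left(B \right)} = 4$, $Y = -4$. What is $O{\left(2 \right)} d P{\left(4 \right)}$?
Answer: $-1152$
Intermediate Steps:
$d = -36$ ($d = \left(\left(-4 + 4\right) + 6\right) \left(-6\right) = \left(0 + 6\right) \left(-6\right) = 6 \left(-6\right) = -36$)
$O{\left(a \right)} = \sqrt{2} \sqrt{a}$ ($O{\left(a \right)} = \sqrt{2 a} = \sqrt{2} \sqrt{a}$)
$O{\left(2 \right)} d P{\left(4 \right)} = \sqrt{2} \sqrt{2} \left(-36\right) 4^{2} = 2 \left(-36\right) 16 = \left(-72\right) 16 = -1152$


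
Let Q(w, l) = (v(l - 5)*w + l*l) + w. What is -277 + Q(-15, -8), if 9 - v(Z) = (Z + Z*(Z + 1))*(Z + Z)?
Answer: -56133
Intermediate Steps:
v(Z) = 9 - 2*Z*(Z + Z*(1 + Z)) (v(Z) = 9 - (Z + Z*(Z + 1))*(Z + Z) = 9 - (Z + Z*(1 + Z))*2*Z = 9 - 2*Z*(Z + Z*(1 + Z)))
Q(w, l) = w + l**2 + w*(9 - 4*(-5 + l)**2 - 2*(-5 + l)**3) (Q(w, l) = ((9 - 4*(l - 5)**2 - 2*(l - 5)**3)*w + l*l) + w = ((9 - 4*(-5 + l)**2 - 2*(-5 + l)**3)*w + l**2) + w = (w*(9 - 4*(-5 + l)**2 - 2*(-5 + l)**3) + l**2) + w = (l**2 + w*(9 - 4*(-5 + l)**2 - 2*(-5 + l)**3)) + w = w + l**2 + w*(9 - 4*(-5 + l)**2 - 2*(-5 + l)**3))
-277 + Q(-15, -8) = -277 + (-15 + (-8)**2 - 1*(-15)*(-9 + 2*(-5 - 8)**3 + 4*(-5 - 8)**2)) = -277 + (-15 + 64 - 1*(-15)*(-9 + 2*(-13)**3 + 4*(-13)**2)) = -277 + (-15 + 64 - 1*(-15)*(-9 + 2*(-2197) + 4*169)) = -277 + (-15 + 64 - 1*(-15)*(-9 - 4394 + 676)) = -277 + (-15 + 64 - 1*(-15)*(-3727)) = -277 + (-15 + 64 - 55905) = -277 - 55856 = -56133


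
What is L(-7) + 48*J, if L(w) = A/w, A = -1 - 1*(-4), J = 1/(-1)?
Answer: -339/7 ≈ -48.429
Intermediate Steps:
J = -1
A = 3 (A = -1 + 4 = 3)
L(w) = 3/w
L(-7) + 48*J = 3/(-7) + 48*(-1) = 3*(-⅐) - 48 = -3/7 - 48 = -339/7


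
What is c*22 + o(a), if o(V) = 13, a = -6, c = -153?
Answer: -3353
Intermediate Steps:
c*22 + o(a) = -153*22 + 13 = -3366 + 13 = -3353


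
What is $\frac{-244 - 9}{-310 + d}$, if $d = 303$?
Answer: $\frac{253}{7} \approx 36.143$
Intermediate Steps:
$\frac{-244 - 9}{-310 + d} = \frac{-244 - 9}{-310 + 303} = - \frac{253}{-7} = \left(-253\right) \left(- \frac{1}{7}\right) = \frac{253}{7}$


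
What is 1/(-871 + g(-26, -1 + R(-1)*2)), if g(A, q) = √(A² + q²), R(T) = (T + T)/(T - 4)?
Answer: -21775/18949124 - 5*√16901/18949124 ≈ -0.0011834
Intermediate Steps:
R(T) = 2*T/(-4 + T) (R(T) = (2*T)/(-4 + T) = 2*T/(-4 + T))
1/(-871 + g(-26, -1 + R(-1)*2)) = 1/(-871 + √((-26)² + (-1 + (2*(-1)/(-4 - 1))*2)²)) = 1/(-871 + √(676 + (-1 + (2*(-1)/(-5))*2)²)) = 1/(-871 + √(676 + (-1 + (2*(-1)*(-⅕))*2)²)) = 1/(-871 + √(676 + (-1 + (⅖)*2)²)) = 1/(-871 + √(676 + (-1 + ⅘)²)) = 1/(-871 + √(676 + (-⅕)²)) = 1/(-871 + √(676 + 1/25)) = 1/(-871 + √(16901/25)) = 1/(-871 + √16901/5)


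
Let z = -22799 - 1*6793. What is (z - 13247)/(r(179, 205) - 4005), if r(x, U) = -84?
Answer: 42839/4089 ≈ 10.477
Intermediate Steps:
z = -29592 (z = -22799 - 6793 = -29592)
(z - 13247)/(r(179, 205) - 4005) = (-29592 - 13247)/(-84 - 4005) = -42839/(-4089) = -42839*(-1/4089) = 42839/4089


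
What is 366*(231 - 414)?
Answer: -66978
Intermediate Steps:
366*(231 - 414) = 366*(-183) = -66978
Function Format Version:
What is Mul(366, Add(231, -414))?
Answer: -66978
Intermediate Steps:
Mul(366, Add(231, -414)) = Mul(366, -183) = -66978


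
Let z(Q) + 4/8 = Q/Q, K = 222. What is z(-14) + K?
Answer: 445/2 ≈ 222.50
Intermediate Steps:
z(Q) = 1/2 (z(Q) = -1/2 + Q/Q = -1/2 + 1 = 1/2)
z(-14) + K = 1/2 + 222 = 445/2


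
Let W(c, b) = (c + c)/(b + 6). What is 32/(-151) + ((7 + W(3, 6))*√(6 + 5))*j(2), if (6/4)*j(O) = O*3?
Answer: -32/151 + 30*√11 ≈ 99.287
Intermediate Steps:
j(O) = 2*O (j(O) = 2*(O*3)/3 = 2*(3*O)/3 = 2*O)
W(c, b) = 2*c/(6 + b) (W(c, b) = (2*c)/(6 + b) = 2*c/(6 + b))
32/(-151) + ((7 + W(3, 6))*√(6 + 5))*j(2) = 32/(-151) + ((7 + 2*3/(6 + 6))*√(6 + 5))*(2*2) = 32*(-1/151) + ((7 + 2*3/12)*√11)*4 = -32/151 + ((7 + 2*3*(1/12))*√11)*4 = -32/151 + ((7 + ½)*√11)*4 = -32/151 + (15*√11/2)*4 = -32/151 + 30*√11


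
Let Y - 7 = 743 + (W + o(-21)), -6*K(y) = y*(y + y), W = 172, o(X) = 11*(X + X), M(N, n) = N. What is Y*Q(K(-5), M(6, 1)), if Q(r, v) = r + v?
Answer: -3220/3 ≈ -1073.3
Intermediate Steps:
o(X) = 22*X (o(X) = 11*(2*X) = 22*X)
K(y) = -y**2/3 (K(y) = -y*(y + y)/6 = -y*2*y/6 = -y**2/3)
Y = 460 (Y = 7 + (743 + (172 + 22*(-21))) = 7 + (743 + (172 - 462)) = 7 + (743 - 290) = 7 + 453 = 460)
Y*Q(K(-5), M(6, 1)) = 460*(-1/3*(-5)**2 + 6) = 460*(-1/3*25 + 6) = 460*(-25/3 + 6) = 460*(-7/3) = -3220/3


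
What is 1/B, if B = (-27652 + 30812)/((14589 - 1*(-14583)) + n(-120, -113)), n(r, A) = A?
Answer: 29059/3160 ≈ 9.1959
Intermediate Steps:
B = 3160/29059 (B = (-27652 + 30812)/((14589 - 1*(-14583)) - 113) = 3160/((14589 + 14583) - 113) = 3160/(29172 - 113) = 3160/29059 ≈ 0.10874)
1/B = 1/(3160/29059) = 29059/3160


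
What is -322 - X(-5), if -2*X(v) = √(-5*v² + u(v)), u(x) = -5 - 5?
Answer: -322 + 3*I*√15/2 ≈ -322.0 + 5.8095*I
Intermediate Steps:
u(x) = -10
X(v) = -√(-10 - 5*v²)/2 (X(v) = -√(-5*v² - 10)/2 = -√(-10 - 5*v²)/2)
-322 - X(-5) = -322 - (-1)*√(-10 - 5*(-5)²)/2 = -322 - (-1)*√(-10 - 5*25)/2 = -322 - (-1)*√(-10 - 125)/2 = -322 - (-1)*√(-135)/2 = -322 - (-1)*3*I*√15/2 = -322 - (-3)*I*√15/2 = -322 + 3*I*√15/2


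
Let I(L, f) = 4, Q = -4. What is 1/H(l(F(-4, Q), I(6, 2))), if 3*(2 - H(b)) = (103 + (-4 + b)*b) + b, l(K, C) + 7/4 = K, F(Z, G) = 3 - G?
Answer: -48/1741 ≈ -0.027570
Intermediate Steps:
l(K, C) = -7/4 + K
H(b) = -97/3 - b/3 - b*(-4 + b)/3 (H(b) = 2 - ((103 + (-4 + b)*b) + b)/3 = 2 - ((103 + b*(-4 + b)) + b)/3 = 2 - (103 + b + b*(-4 + b))/3 = 2 + (-103/3 - b/3 - b*(-4 + b)/3) = -97/3 - b/3 - b*(-4 + b)/3)
1/H(l(F(-4, Q), I(6, 2))) = 1/(-97/3 + (-7/4 + (3 - 1*(-4))) - (-7/4 + (3 - 1*(-4)))²/3) = 1/(-97/3 + (-7/4 + (3 + 4)) - (-7/4 + (3 + 4))²/3) = 1/(-97/3 + (-7/4 + 7) - (-7/4 + 7)²/3) = 1/(-97/3 + 21/4 - (21/4)²/3) = 1/(-97/3 + 21/4 - ⅓*441/16) = 1/(-97/3 + 21/4 - 147/16) = 1/(-1741/48) = -48/1741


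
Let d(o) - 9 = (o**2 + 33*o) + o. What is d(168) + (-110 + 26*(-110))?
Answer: 30975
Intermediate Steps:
d(o) = 9 + o**2 + 34*o (d(o) = 9 + ((o**2 + 33*o) + o) = 9 + (o**2 + 34*o) = 9 + o**2 + 34*o)
d(168) + (-110 + 26*(-110)) = (9 + 168**2 + 34*168) + (-110 + 26*(-110)) = (9 + 28224 + 5712) + (-110 - 2860) = 33945 - 2970 = 30975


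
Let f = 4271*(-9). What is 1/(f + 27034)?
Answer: -1/11405 ≈ -8.7681e-5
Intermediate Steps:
f = -38439
1/(f + 27034) = 1/(-38439 + 27034) = 1/(-11405) = -1/11405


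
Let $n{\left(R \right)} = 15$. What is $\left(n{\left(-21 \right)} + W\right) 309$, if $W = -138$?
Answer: $-38007$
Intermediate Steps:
$\left(n{\left(-21 \right)} + W\right) 309 = \left(15 - 138\right) 309 = \left(-123\right) 309 = -38007$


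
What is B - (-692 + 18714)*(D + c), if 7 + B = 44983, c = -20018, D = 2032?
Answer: 324188668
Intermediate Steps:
B = 44976 (B = -7 + 44983 = 44976)
B - (-692 + 18714)*(D + c) = 44976 - (-692 + 18714)*(2032 - 20018) = 44976 - 18022*(-17986) = 44976 - 1*(-324143692) = 44976 + 324143692 = 324188668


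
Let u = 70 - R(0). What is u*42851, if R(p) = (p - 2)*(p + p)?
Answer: 2999570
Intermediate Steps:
R(p) = 2*p*(-2 + p) (R(p) = (-2 + p)*(2*p) = 2*p*(-2 + p))
u = 70 (u = 70 - 2*0*(-2 + 0) = 70 - 2*0*(-2) = 70 - 1*0 = 70 + 0 = 70)
u*42851 = 70*42851 = 2999570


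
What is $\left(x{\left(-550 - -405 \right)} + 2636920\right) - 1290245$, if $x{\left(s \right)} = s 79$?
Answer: $1335220$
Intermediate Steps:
$x{\left(s \right)} = 79 s$
$\left(x{\left(-550 - -405 \right)} + 2636920\right) - 1290245 = \left(79 \left(-550 - -405\right) + 2636920\right) - 1290245 = \left(79 \left(-550 + 405\right) + 2636920\right) - 1290245 = \left(79 \left(-145\right) + 2636920\right) - 1290245 = \left(-11455 + 2636920\right) - 1290245 = 2625465 - 1290245 = 1335220$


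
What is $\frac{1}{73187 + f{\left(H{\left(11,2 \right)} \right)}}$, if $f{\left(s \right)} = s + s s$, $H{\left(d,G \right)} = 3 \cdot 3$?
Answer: $\frac{1}{73277} \approx 1.3647 \cdot 10^{-5}$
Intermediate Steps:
$H{\left(d,G \right)} = 9$
$f{\left(s \right)} = s + s^{2}$
$\frac{1}{73187 + f{\left(H{\left(11,2 \right)} \right)}} = \frac{1}{73187 + 9 \left(1 + 9\right)} = \frac{1}{73187 + 9 \cdot 10} = \frac{1}{73187 + 90} = \frac{1}{73277}$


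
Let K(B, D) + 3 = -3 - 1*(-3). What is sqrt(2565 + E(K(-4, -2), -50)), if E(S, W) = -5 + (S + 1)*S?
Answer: sqrt(2566) ≈ 50.656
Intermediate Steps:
K(B, D) = -3 (K(B, D) = -3 + (-3 - 1*(-3)) = -3 + (-3 + 3) = -3 + 0 = -3)
E(S, W) = -5 + S*(1 + S) (E(S, W) = -5 + (1 + S)*S = -5 + S*(1 + S))
sqrt(2565 + E(K(-4, -2), -50)) = sqrt(2565 + (-5 - 3 + (-3)**2)) = sqrt(2565 + (-5 - 3 + 9)) = sqrt(2565 + 1) = sqrt(2566)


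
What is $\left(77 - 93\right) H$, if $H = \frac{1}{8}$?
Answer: $-2$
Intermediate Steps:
$H = \frac{1}{8} \approx 0.125$
$\left(77 - 93\right) H = \left(77 - 93\right) \frac{1}{8} = \left(-16\right) \frac{1}{8} = -2$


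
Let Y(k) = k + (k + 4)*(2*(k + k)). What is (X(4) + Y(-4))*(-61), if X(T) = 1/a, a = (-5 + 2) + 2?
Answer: 305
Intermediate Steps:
Y(k) = k + 4*k*(4 + k) (Y(k) = k + (4 + k)*(2*(2*k)) = k + (4 + k)*(4*k) = k + 4*k*(4 + k))
a = -1 (a = -3 + 2 = -1)
X(T) = -1 (X(T) = 1/(-1) = -1)
(X(4) + Y(-4))*(-61) = (-1 - 4*(17 + 4*(-4)))*(-61) = (-1 - 4*(17 - 16))*(-61) = (-1 - 4*1)*(-61) = (-1 - 4)*(-61) = -5*(-61) = 305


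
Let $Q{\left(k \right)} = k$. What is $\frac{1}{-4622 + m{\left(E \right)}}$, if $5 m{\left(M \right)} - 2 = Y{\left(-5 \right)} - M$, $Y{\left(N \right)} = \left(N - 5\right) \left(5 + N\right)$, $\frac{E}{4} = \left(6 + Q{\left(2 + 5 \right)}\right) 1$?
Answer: $- \frac{1}{4632} \approx -0.00021589$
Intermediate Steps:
$E = 52$ ($E = 4 \left(6 + \left(2 + 5\right)\right) 1 = 4 \left(6 + 7\right) 1 = 4 \cdot 13 \cdot 1 = 4 \cdot 13 = 52$)
$Y{\left(N \right)} = \left(-5 + N\right) \left(5 + N\right)$
$m{\left(M \right)} = \frac{2}{5} - \frac{M}{5}$ ($m{\left(M \right)} = \frac{2}{5} + \frac{\left(-25 + \left(-5\right)^{2}\right) - M}{5} = \frac{2}{5} + \frac{\left(-25 + 25\right) - M}{5} = \frac{2}{5} + \frac{0 - M}{5} = \frac{2}{5} + \frac{\left(-1\right) M}{5} = \frac{2}{5} - \frac{M}{5}$)
$\frac{1}{-4622 + m{\left(E \right)}} = \frac{1}{-4622 + \left(\frac{2}{5} - \frac{52}{5}\right)} = \frac{1}{-4622 - 10} = \frac{1}{-4632} = - \frac{1}{4632}$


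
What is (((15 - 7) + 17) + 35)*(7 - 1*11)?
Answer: -240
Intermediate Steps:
(((15 - 7) + 17) + 35)*(7 - 1*11) = ((8 + 17) + 35)*(7 - 11) = (25 + 35)*(-4) = 60*(-4) = -240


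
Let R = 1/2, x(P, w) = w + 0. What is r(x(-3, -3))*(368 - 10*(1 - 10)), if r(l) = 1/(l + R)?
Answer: -916/5 ≈ -183.20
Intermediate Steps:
x(P, w) = w
R = ½ ≈ 0.50000
r(l) = 1/(½ + l) (r(l) = 1/(l + ½) = 1/(½ + l))
r(x(-3, -3))*(368 - 10*(1 - 10)) = (2/(1 + 2*(-3)))*(368 - 10*(1 - 10)) = (2/(1 - 6))*(368 - 10*(-9)) = (2/(-5))*(368 + 90) = (2*(-⅕))*458 = -⅖*458 = -916/5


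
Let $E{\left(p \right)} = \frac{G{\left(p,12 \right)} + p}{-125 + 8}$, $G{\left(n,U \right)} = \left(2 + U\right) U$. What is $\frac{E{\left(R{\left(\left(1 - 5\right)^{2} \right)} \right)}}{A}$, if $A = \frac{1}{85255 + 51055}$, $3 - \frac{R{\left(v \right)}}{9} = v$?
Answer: $- \frac{2317270}{39} \approx -59417.0$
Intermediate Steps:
$R{\left(v \right)} = 27 - 9 v$
$G{\left(n,U \right)} = U \left(2 + U\right)$
$A = \frac{1}{136310} \approx 7.3362 \cdot 10^{-6}$
$E{\left(p \right)} = - \frac{56}{39} - \frac{p}{117}$ ($E{\left(p \right)} = \frac{12 \left(2 + 12\right) + p}{-125 + 8} = \frac{12 \cdot 14 + p}{-117} = \left(168 + p\right) \left(- \frac{1}{117}\right) = - \frac{56}{39} - \frac{p}{117}$)
$\frac{E{\left(R{\left(\left(1 - 5\right)^{2} \right)} \right)}}{A} = \left(- \frac{56}{39} - \frac{27 - 9 \left(1 - 5\right)^{2}}{117}\right) \frac{1}{\frac{1}{136310}} = \left(- \frac{56}{39} - \frac{27 - 9 \left(-4\right)^{2}}{117}\right) 136310 = \left(- \frac{56}{39} - \frac{27 - 144}{117}\right) 136310 = \left(- \frac{56}{39} - -1\right) 136310 = \left(- \frac{56}{39} + 1\right) 136310 = \left(- \frac{17}{39}\right) 136310 = - \frac{2317270}{39}$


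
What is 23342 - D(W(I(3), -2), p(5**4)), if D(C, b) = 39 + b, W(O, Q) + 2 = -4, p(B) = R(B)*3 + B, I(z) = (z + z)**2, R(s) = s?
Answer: 20803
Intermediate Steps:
I(z) = 4*z**2 (I(z) = (2*z)**2 = 4*z**2)
p(B) = 4*B (p(B) = B*3 + B = 3*B + B = 4*B)
W(O, Q) = -6 (W(O, Q) = -2 - 4 = -6)
23342 - D(W(I(3), -2), p(5**4)) = 23342 - (39 + 4*5**4) = 23342 - (39 + 4*625) = 23342 - (39 + 2500) = 23342 - 1*2539 = 23342 - 2539 = 20803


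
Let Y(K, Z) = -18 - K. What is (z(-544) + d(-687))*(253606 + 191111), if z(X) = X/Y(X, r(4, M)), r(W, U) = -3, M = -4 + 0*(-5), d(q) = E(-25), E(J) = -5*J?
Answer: 14499108351/263 ≈ 5.5130e+7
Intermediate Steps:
d(q) = 125 (d(q) = -5*(-25) = 125)
M = -4 (M = -4 + 0 = -4)
z(X) = X/(-18 - X)
(z(-544) + d(-687))*(253606 + 191111) = (-1*(-544)/(18 - 544) + 125)*(253606 + 191111) = (-1*(-544)/(-526) + 125)*444717 = (-1*(-544)*(-1/526) + 125)*444717 = (-272/263 + 125)*444717 = (32603/263)*444717 = 14499108351/263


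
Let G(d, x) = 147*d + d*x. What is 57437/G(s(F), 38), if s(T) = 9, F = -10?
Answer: 57437/1665 ≈ 34.497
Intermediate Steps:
57437/G(s(F), 38) = 57437/((9*(147 + 38))) = 57437/((9*185)) = 57437/1665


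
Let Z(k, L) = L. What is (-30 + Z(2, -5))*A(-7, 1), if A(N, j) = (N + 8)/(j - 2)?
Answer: 35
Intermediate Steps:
A(N, j) = (8 + N)/(-2 + j)
(-30 + Z(2, -5))*A(-7, 1) = (-30 - 5)*((8 - 7)/(-2 + 1)) = -35/(-1) = -(-35) = -35*(-1) = 35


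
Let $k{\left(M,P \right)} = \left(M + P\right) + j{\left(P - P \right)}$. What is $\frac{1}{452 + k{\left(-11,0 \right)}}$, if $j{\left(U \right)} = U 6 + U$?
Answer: $\frac{1}{441} \approx 0.0022676$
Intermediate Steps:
$j{\left(U \right)} = 7 U$ ($j{\left(U \right)} = 6 U + U = 7 U$)
$k{\left(M,P \right)} = M + P$ ($k{\left(M,P \right)} = \left(M + P\right) + 7 \left(P - P\right) = \left(M + P\right) + 7 \cdot 0 = \left(M + P\right) + 0 = M + P$)
$\frac{1}{452 + k{\left(-11,0 \right)}} = \frac{1}{452 + \left(-11 + 0\right)} = \frac{1}{452 - 11} = \frac{1}{441}$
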